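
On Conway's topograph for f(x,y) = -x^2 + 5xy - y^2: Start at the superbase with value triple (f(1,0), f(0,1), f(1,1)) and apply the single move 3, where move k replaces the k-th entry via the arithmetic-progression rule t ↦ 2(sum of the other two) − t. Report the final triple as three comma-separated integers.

start (-1,-1,3) = (f(1,0),f(0,1),f(1,1))
replace slot 3: 2·((-1)+(-1)) − 3 = -7 → (-1,-1,-7)

-1,-1,-7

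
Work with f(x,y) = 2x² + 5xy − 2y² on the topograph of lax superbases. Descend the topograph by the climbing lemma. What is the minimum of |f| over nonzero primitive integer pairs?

river: ρ → (-2,3,4)
river: ρ → (4,5,-1)
river: ρ → (-1,5,4)
river: ρ → (4,3,-2)
river: ρ → (-2,5,2)
river: ρ → (2,3,-4)
river: ρ → (-4,5,1)
river: ρ → (1,5,-4)
river: ρ → (-4,3,2)
river: ρ → (2,5,-2)
closes: descent 0, river 10
min |a| on river = 1

1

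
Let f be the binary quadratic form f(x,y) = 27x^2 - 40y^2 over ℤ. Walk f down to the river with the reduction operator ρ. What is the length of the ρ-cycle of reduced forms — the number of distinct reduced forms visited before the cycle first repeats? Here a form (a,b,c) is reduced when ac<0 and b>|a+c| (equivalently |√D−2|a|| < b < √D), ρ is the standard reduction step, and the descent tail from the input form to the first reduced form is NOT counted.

D = 4320, ⌊√D⌋ = 65
descent: ρ → (-40,0,27)
descent: ρ → (27,54,-13)  [lands on river]
river: ρ → (-13,50,35)
river: ρ → (35,20,-28)
river: ρ → (-28,36,27)
river: ρ → (27,18,-37)
river: ρ → (-37,56,8)
river: ρ → (8,56,-37)
river: ρ → (-37,18,27)
river: ρ → (27,36,-28)
river: ρ → (-28,20,35)
river: ρ → (35,50,-13)
river: ρ → (-13,54,27)
ρ-cycle length = 12 (tail of 2 descent steps not counted)

12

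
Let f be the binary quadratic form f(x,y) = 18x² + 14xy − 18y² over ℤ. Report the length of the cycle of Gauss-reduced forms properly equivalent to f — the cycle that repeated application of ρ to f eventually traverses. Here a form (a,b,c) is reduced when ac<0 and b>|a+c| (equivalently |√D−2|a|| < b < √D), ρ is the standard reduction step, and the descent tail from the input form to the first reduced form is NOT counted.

D = 1492, ⌊√D⌋ = 38
river: ρ → (-18,22,14)
river: ρ → (14,34,-6)
river: ρ → (-6,38,2)
river: ρ → (2,38,-6)
river: ρ → (-6,34,14)
river: ρ → (14,22,-18)
river: ρ → (-18,14,18)
river: ρ → (18,22,-14)
river: ρ → (-14,34,6)
river: ρ → (6,38,-2)
river: ρ → (-2,38,6)
river: ρ → (6,34,-14)
river: ρ → (-14,22,18)
river: ρ → (18,14,-18)
ρ-cycle length = 14 (tail of 0 descent steps not counted)

14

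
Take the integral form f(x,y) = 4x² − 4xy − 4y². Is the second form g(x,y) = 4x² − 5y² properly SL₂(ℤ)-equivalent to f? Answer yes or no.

D₁ = 80, D₂ = 80
river cycle of f (length 2): (-4, 4, 4), (4, 4, -4)
river cycle of g (length 2): (4, 8, -1), (-1, 8, 4)
cycles differ ⇒ inequivalent

no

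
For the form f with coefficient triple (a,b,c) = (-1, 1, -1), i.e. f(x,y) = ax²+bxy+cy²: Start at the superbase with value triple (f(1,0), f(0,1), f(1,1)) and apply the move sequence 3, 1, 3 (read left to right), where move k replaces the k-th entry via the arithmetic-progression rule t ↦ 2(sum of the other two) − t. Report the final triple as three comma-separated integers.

start (-1,-1,-1) = (f(1,0),f(0,1),f(1,1))
replace slot 3: 2·((-1)+(-1)) − (-1) = -3 → (-1,-1,-3)
replace slot 1: 2·((-1)+(-3)) − (-1) = -7 → (-7,-1,-3)
replace slot 3: 2·((-7)+(-1)) − (-3) = -13 → (-7,-1,-13)

-7,-1,-13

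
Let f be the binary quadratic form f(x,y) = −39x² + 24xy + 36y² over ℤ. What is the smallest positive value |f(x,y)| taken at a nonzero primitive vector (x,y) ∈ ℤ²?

river: ρ → (36,48,-27)
river: ρ → (-27,60,24)
river: ρ → (24,36,-51)
river: ρ → (-51,66,9)
river: ρ → (9,78,-3)
river: ρ → (-3,78,9)
river: ρ → (9,66,-51)
river: ρ → (-51,36,24)
river: ρ → (24,60,-27)
river: ρ → (-27,48,36)
river: ρ → (36,24,-39)
river: ρ → (-39,54,21)
river: ρ → (21,72,-12)
river: ρ → (-12,72,21)
river: ρ → (21,54,-39)
river: ρ → (-39,24,36)
closes: descent 0, river 16
min |a| on river = 3

3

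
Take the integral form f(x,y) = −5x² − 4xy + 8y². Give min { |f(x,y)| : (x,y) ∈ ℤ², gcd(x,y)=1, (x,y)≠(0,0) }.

descent: ρ → (8,4,-5)  [lands on river]
river: ρ → (-5,6,7)
river: ρ → (7,8,-4)
river: ρ → (-4,8,7)
river: ρ → (7,6,-5)
river: ρ → (-5,4,8)
river: ρ → (8,12,-1)
river: ρ → (-1,12,8)
closes: descent 1, river 8
min |a| on river = 1

1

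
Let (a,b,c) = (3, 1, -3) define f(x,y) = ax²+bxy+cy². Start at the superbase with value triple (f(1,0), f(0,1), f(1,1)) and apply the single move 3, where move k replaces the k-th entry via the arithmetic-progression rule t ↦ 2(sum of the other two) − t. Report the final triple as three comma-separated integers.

start (3,-3,1) = (f(1,0),f(0,1),f(1,1))
replace slot 3: 2·(3+(-3)) − 1 = -1 → (3,-3,-1)

3,-3,-1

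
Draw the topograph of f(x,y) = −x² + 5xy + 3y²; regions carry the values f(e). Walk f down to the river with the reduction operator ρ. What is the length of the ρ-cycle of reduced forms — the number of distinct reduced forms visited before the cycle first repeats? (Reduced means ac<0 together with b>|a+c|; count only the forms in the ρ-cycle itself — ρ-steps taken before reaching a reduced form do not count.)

D = 37, ⌊√D⌋ = 6
river: ρ → (3,1,-3)
river: ρ → (-3,5,1)
river: ρ → (1,5,-3)
river: ρ → (-3,1,3)
river: ρ → (3,5,-1)
river: ρ → (-1,5,3)
ρ-cycle length = 6 (tail of 0 descent steps not counted)

6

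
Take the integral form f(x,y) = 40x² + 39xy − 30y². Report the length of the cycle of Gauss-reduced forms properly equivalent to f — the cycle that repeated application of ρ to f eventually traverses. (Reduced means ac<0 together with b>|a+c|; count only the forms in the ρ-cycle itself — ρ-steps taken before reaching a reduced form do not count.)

D = 6321, ⌊√D⌋ = 79
river: ρ → (-30,21,49)
river: ρ → (49,77,-2)
river: ρ → (-2,79,10)
river: ρ → (10,61,-65)
river: ρ → (-65,69,6)
river: ρ → (6,75,-29)
river: ρ → (-29,41,40)
river: ρ → (40,39,-30)
ρ-cycle length = 8 (tail of 0 descent steps not counted)

8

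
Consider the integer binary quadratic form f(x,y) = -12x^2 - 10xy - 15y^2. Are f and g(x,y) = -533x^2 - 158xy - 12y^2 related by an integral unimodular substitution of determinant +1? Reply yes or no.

D₁ = -620, D₂ = -620
f is negative-definite; reduce −f:
−f: reduced (well bottom): (12,10,15) with a≤c, −a<b≤a
flip sign back: reduced form of f is (-12,-10,-15)
g is negative-definite; reduce −g:
−g: flip: (533,158,12)→(12,-158,533)
−g: translate: b→10 (≡-158 mod 24), so (12,-158,533)→(12,10,15)
−g: reduced (well bottom): (12,10,15) with a≤c, −a<b≤a
flip sign back: reduced form of g is (-12,-10,-15)
reduced forms (-12, -10, -15) vs (-12, -10, -15) ⇒ equivalent

yes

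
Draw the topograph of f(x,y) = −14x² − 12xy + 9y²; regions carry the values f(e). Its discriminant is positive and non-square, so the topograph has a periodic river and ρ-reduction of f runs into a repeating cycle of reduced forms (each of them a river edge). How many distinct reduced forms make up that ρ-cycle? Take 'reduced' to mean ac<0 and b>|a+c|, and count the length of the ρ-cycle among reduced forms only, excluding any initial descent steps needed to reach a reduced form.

D = 648, ⌊√D⌋ = 25
descent: ρ → (9,12,-14)  [lands on river]
river: ρ → (-14,16,7)
river: ρ → (7,12,-18)
river: ρ → (-18,24,1)
river: ρ → (1,24,-18)
river: ρ → (-18,12,7)
river: ρ → (7,16,-14)
river: ρ → (-14,12,9)
river: ρ → (9,24,-2)
river: ρ → (-2,24,9)
ρ-cycle length = 10 (tail of 1 descent step not counted)

10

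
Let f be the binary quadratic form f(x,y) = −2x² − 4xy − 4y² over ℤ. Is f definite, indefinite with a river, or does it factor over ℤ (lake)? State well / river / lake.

D = b²−4ac = (-4)² − 4·(-2)·(-4) = -16
D < 0 ⇒ definite ⇒ every region one sign ⇒ single well

well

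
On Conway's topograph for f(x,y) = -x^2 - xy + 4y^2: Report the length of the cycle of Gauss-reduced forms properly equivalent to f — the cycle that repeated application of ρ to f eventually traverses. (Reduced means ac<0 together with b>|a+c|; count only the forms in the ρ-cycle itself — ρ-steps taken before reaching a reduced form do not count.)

D = 17, ⌊√D⌋ = 4
descent: ρ → (4,1,-1)
descent: ρ → (-1,3,2)  [lands on river]
river: ρ → (2,1,-2)
river: ρ → (-2,3,1)
river: ρ → (1,3,-2)
river: ρ → (-2,1,2)
river: ρ → (2,3,-1)
ρ-cycle length = 6 (tail of 2 descent steps not counted)

6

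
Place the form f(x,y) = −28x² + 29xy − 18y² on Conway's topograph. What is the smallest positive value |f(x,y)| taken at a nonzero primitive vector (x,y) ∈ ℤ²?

translate: b→27 (≡-29 mod 56), so (28,-29,18)→(28,27,17)
flip: (28,27,17)→(17,-27,28)
translate: b→7 (≡-27 mod 34), so (17,-27,28)→(17,7,18)
reduced (well bottom): (17,7,18) with a≤c, −a<b≤a
well minimum |f| = |-17| = 17 (negative-definite)

17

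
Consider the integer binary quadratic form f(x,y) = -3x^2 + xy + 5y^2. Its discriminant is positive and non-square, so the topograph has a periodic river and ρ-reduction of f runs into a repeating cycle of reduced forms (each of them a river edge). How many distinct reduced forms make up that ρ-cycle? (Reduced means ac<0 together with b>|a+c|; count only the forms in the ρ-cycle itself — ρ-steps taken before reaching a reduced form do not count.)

D = 61, ⌊√D⌋ = 7
descent: ρ → (5,-1,-3)
descent: ρ → (-3,7,1)  [lands on river]
river: ρ → (1,7,-3)
river: ρ → (-3,5,3)
river: ρ → (3,7,-1)
river: ρ → (-1,7,3)
river: ρ → (3,5,-3)
ρ-cycle length = 6 (tail of 2 descent steps not counted)

6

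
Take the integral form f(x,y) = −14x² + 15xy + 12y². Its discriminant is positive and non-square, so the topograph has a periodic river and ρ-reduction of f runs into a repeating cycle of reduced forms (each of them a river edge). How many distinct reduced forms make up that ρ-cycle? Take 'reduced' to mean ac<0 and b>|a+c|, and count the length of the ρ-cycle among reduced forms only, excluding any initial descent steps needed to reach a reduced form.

D = 897, ⌊√D⌋ = 29
river: ρ → (12,9,-17)
river: ρ → (-17,25,4)
river: ρ → (4,23,-23)
river: ρ → (-23,23,4)
river: ρ → (4,25,-17)
river: ρ → (-17,9,12)
river: ρ → (12,15,-14)
river: ρ → (-14,13,13)
river: ρ → (13,13,-14)
river: ρ → (-14,15,12)
ρ-cycle length = 10 (tail of 0 descent steps not counted)

10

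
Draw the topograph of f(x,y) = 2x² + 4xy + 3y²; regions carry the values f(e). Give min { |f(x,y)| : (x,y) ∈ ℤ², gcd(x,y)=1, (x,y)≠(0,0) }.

translate: b→0 (≡4 mod 4), so (2,4,3)→(2,0,1)
flip: (2,0,1)→(1,0,2)
reduced (well bottom): (1,0,2) with a≤c, −a<b≤a
well minimum = a = 1

1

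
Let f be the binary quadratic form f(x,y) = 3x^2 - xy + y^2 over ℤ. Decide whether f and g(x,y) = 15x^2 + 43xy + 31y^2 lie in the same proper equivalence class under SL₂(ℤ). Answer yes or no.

D₁ = -11, D₂ = -11
f: flip: (3,-1,1)→(1,1,3)
f: reduced (well bottom): (1,1,3) with a≤c, −a<b≤a
g: translate: b→13 (≡43 mod 30), so (15,43,31)→(15,13,3)
g: flip: (15,13,3)→(3,-13,15)
g: translate: b→-1 (≡-13 mod 6), so (3,-13,15)→(3,-1,1)
g: flip: (3,-1,1)→(1,1,3)
g: reduced (well bottom): (1,1,3) with a≤c, −a<b≤a
reduced forms (1, 1, 3) vs (1, 1, 3) ⇒ equivalent

yes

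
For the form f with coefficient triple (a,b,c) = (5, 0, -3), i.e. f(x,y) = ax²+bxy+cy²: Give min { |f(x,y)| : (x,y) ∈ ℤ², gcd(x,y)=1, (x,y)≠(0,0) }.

descent: ρ → (-3,6,2)  [lands on river]
river: ρ → (2,6,-3)
closes: descent 1, river 2
min |a| on river = 2

2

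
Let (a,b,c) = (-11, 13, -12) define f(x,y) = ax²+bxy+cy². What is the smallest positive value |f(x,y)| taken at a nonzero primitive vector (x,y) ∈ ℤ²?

translate: b→9 (≡-13 mod 22), so (11,-13,12)→(11,9,10)
flip: (11,9,10)→(10,-9,11)
reduced (well bottom): (10,-9,11) with a≤c, −a<b≤a
well minimum |f| = |-10| = 10 (negative-definite)

10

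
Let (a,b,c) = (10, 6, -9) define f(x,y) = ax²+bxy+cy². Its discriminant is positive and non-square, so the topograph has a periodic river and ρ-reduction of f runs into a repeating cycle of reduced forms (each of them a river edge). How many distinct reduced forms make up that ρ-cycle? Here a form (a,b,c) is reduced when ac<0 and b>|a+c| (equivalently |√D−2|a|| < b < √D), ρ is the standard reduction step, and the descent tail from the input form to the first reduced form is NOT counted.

D = 396, ⌊√D⌋ = 19
river: ρ → (-9,12,7)
river: ρ → (7,16,-5)
river: ρ → (-5,14,10)
river: ρ → (10,6,-9)
ρ-cycle length = 4 (tail of 0 descent steps not counted)

4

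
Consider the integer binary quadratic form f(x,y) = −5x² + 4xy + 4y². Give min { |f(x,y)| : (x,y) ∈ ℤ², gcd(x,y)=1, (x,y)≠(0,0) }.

river: ρ → (4,4,-5)
river: ρ → (-5,6,3)
river: ρ → (3,6,-5)
river: ρ → (-5,4,4)
closes: descent 0, river 4
min |a| on river = 3

3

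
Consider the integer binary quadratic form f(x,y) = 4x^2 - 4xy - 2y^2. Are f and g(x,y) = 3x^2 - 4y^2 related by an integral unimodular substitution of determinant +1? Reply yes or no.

D₁ = 48, D₂ = 48
river cycle of f (length 2): (-2, 4, 4), (4, 4, -2)
river cycle of g (length 2): (3, 6, -1), (-1, 6, 3)
cycles differ ⇒ inequivalent

no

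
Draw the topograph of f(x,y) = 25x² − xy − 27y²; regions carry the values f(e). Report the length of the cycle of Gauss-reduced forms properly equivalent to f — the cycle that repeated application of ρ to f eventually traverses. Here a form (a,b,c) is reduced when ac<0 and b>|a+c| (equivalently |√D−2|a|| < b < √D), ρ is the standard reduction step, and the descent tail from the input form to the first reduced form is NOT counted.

D = 2701, ⌊√D⌋ = 51
descent: ρ → (-27,1,25)
descent: ρ → (25,49,-3)  [lands on river]
river: ρ → (-3,47,41)
river: ρ → (41,35,-9)
river: ρ → (-9,37,37)
river: ρ → (37,37,-9)
river: ρ → (-9,35,41)
river: ρ → (41,47,-3)
river: ρ → (-3,49,25)
river: ρ → (25,51,-1)
river: ρ → (-1,51,25)
ρ-cycle length = 10 (tail of 2 descent steps not counted)

10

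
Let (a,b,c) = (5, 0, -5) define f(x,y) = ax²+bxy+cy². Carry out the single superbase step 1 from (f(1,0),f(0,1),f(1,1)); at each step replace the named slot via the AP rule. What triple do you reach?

start (5,-5,0) = (f(1,0),f(0,1),f(1,1))
replace slot 1: 2·((-5)+0) − 5 = -15 → (-15,-5,0)

-15,-5,0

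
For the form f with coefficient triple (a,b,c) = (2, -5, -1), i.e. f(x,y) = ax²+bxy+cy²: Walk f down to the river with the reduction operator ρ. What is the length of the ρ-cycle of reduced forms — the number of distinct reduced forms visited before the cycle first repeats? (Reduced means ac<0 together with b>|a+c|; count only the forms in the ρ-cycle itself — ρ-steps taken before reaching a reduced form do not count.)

D = 33, ⌊√D⌋ = 5
descent: ρ → (-1,5,2)  [lands on river]
river: ρ → (2,3,-3)
river: ρ → (-3,3,2)
river: ρ → (2,5,-1)
ρ-cycle length = 4 (tail of 1 descent step not counted)

4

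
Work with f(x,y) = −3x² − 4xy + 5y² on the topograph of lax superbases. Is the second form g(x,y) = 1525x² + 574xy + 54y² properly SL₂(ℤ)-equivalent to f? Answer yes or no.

D₁ = 76, D₂ = 76
river cycle of f (length 6): (5, 4, -3), (-3, 8, 1), (1, 8, -3), (-3, 4, 5), (5, 6, -2), (-2, 6, 5)
river cycle of g (length 6): (5, 4, -3), (-3, 8, 1), (1, 8, -3), (-3, 4, 5), (5, 6, -2), (-2, 6, 5)
cycles coincide ⇒ equivalent

yes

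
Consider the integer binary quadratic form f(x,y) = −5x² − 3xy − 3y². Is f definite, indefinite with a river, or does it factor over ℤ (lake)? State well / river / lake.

D = b²−4ac = (-3)² − 4·(-5)·(-3) = -51
D < 0 ⇒ definite ⇒ every region one sign ⇒ single well

well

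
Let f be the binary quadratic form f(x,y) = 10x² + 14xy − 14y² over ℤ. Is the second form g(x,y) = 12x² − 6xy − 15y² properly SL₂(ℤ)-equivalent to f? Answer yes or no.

D₁ = 756, D₂ = 756
river cycle of f (length 4): (-14, 14, 10), (10, 26, -2), (-2, 26, 10), (10, 14, -14)
river cycle of g (length 6): (-15, 6, 12), (12, 18, -9), (-9, 18, 12), (12, 6, -15), (-15, 24, 3), (3, 24, -15)
cycles differ ⇒ inequivalent

no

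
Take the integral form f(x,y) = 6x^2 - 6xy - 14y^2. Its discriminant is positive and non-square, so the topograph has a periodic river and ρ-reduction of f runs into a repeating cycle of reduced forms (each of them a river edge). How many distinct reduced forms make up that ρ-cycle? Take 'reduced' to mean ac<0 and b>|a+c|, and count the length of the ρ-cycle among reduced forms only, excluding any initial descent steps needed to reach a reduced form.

D = 372, ⌊√D⌋ = 19
descent: ρ → (-14,6,6)
descent: ρ → (6,18,-2)  [lands on river]
river: ρ → (-2,18,6)
ρ-cycle length = 2 (tail of 2 descent steps not counted)

2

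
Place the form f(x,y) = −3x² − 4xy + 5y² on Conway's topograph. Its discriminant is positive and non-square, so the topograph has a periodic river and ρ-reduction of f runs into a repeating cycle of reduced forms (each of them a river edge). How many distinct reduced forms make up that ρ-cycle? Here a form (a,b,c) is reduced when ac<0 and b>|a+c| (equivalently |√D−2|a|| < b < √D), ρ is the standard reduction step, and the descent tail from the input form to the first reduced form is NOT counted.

D = 76, ⌊√D⌋ = 8
descent: ρ → (5,4,-3)  [lands on river]
river: ρ → (-3,8,1)
river: ρ → (1,8,-3)
river: ρ → (-3,4,5)
river: ρ → (5,6,-2)
river: ρ → (-2,6,5)
ρ-cycle length = 6 (tail of 1 descent step not counted)

6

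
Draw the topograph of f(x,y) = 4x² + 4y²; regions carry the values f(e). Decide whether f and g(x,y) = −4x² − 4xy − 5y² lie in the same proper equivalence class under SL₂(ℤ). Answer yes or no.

D₁ = -64, D₂ = -64
f: reduced (well bottom): (4,0,4) with a≤c, −a<b≤a
g is negative-definite; reduce −g:
−g: reduced (well bottom): (4,4,5) with a≤c, −a<b≤a
flip sign back: reduced form of g is (-4,-4,-5)
reduced forms (4, 0, 4) vs (-4, -4, -5) ⇒ inequivalent

no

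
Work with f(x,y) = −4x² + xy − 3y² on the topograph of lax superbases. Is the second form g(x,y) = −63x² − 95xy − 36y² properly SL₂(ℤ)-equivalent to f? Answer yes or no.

D₁ = -47, D₂ = -47
f is negative-definite; reduce −f:
−f: flip: (4,-1,3)→(3,1,4)
−f: reduced (well bottom): (3,1,4) with a≤c, −a<b≤a
flip sign back: reduced form of f is (-3,-1,-4)
g is negative-definite; reduce −g:
−g: translate: b→-31 (≡95 mod 126), so (63,95,36)→(63,-31,4)
−g: flip: (63,-31,4)→(4,31,63)
−g: translate: b→-1 (≡31 mod 8), so (4,31,63)→(4,-1,3)
−g: flip: (4,-1,3)→(3,1,4)
−g: reduced (well bottom): (3,1,4) with a≤c, −a<b≤a
flip sign back: reduced form of g is (-3,-1,-4)
reduced forms (-3, -1, -4) vs (-3, -1, -4) ⇒ equivalent

yes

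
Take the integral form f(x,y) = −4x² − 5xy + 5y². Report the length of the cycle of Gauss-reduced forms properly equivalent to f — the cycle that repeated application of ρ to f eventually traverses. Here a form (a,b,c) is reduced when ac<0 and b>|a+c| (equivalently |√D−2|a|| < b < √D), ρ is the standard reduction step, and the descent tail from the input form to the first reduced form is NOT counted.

D = 105, ⌊√D⌋ = 10
descent: ρ → (5,5,-4)  [lands on river]
river: ρ → (-4,3,6)
river: ρ → (6,9,-1)
river: ρ → (-1,9,6)
river: ρ → (6,3,-4)
river: ρ → (-4,5,5)
ρ-cycle length = 6 (tail of 1 descent step not counted)

6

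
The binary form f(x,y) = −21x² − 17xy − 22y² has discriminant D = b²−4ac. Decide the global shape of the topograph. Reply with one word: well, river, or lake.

D = b²−4ac = (-17)² − 4·(-21)·(-22) = -1559
D < 0 ⇒ definite ⇒ every region one sign ⇒ single well

well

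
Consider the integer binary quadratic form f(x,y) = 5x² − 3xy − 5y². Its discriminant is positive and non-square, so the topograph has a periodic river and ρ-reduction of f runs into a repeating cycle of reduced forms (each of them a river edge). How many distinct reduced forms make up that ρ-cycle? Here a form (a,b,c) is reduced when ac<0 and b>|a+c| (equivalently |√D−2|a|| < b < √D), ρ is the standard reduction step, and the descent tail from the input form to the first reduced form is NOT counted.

D = 109, ⌊√D⌋ = 10
descent: ρ → (-5,3,5)  [lands on river]
river: ρ → (5,7,-3)
river: ρ → (-3,5,7)
river: ρ → (7,9,-1)
river: ρ → (-1,9,7)
river: ρ → (7,5,-3)
river: ρ → (-3,7,5)
river: ρ → (5,3,-5)
river: ρ → (-5,7,3)
river: ρ → (3,5,-7)
river: ρ → (-7,9,1)
river: ρ → (1,9,-7)
river: ρ → (-7,5,3)
river: ρ → (3,7,-5)
ρ-cycle length = 14 (tail of 1 descent step not counted)

14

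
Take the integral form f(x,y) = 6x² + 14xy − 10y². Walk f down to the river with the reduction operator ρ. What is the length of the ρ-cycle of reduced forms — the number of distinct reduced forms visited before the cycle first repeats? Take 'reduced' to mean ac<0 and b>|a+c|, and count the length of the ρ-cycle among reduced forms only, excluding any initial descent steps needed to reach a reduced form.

D = 436, ⌊√D⌋ = 20
river: ρ → (-10,6,10)
river: ρ → (10,14,-6)
river: ρ → (-6,10,14)
river: ρ → (14,18,-2)
river: ρ → (-2,18,14)
river: ρ → (14,10,-6)
river: ρ → (-6,14,10)
river: ρ → (10,6,-10)
river: ρ → (-10,14,6)
river: ρ → (6,10,-14)
river: ρ → (-14,18,2)
river: ρ → (2,18,-14)
river: ρ → (-14,10,6)
river: ρ → (6,14,-10)
ρ-cycle length = 14 (tail of 0 descent steps not counted)

14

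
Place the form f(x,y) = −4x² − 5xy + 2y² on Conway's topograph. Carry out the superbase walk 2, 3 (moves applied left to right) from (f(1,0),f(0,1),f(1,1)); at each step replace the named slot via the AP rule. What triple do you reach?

start (-4,2,-7) = (f(1,0),f(0,1),f(1,1))
replace slot 2: 2·((-4)+(-7)) − 2 = -24 → (-4,-24,-7)
replace slot 3: 2·((-4)+(-24)) − (-7) = -49 → (-4,-24,-49)

-4,-24,-49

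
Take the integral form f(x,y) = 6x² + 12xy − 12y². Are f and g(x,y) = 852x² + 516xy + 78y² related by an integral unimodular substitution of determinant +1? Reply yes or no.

D₁ = 432, D₂ = 432
river cycle of f (length 2): (-12, 12, 6), (6, 12, -12)
river cycle of g (length 2): (6, 12, -12), (-12, 12, 6)
cycles coincide ⇒ equivalent

yes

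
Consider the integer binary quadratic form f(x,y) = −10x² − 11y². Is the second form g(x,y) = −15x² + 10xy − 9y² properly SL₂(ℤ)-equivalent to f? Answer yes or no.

D₁ = -440, D₂ = -440
f is negative-definite; reduce −f:
−f: reduced (well bottom): (10,0,11) with a≤c, −a<b≤a
flip sign back: reduced form of f is (-10,0,-11)
g is negative-definite; reduce −g:
−g: flip: (15,-10,9)→(9,10,15)
−g: translate: b→-8 (≡10 mod 18), so (9,10,15)→(9,-8,14)
−g: reduced (well bottom): (9,-8,14) with a≤c, −a<b≤a
flip sign back: reduced form of g is (-9,8,-14)
reduced forms (-10, 0, -11) vs (-9, 8, -14) ⇒ inequivalent

no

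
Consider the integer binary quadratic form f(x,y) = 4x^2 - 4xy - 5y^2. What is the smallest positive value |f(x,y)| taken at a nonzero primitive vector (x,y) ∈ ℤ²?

descent: ρ → (-5,4,4)  [lands on river]
river: ρ → (4,4,-5)
river: ρ → (-5,6,3)
river: ρ → (3,6,-5)
closes: descent 1, river 4
min |a| on river = 3

3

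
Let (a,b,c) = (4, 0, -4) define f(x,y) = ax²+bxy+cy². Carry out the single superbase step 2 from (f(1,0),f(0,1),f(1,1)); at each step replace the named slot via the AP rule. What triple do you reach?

start (4,-4,0) = (f(1,0),f(0,1),f(1,1))
replace slot 2: 2·(4+0) − (-4) = 12 → (4,12,0)

4,12,0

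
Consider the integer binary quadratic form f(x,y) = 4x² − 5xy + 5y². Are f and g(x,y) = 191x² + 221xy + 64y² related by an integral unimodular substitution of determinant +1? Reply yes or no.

D₁ = -55, D₂ = -55
f: translate: b→3 (≡-5 mod 8), so (4,-5,5)→(4,3,4)
f: reduced (well bottom): (4,3,4) with a≤c, −a<b≤a
g: translate: b→-161 (≡221 mod 382), so (191,221,64)→(191,-161,34)
g: flip: (191,-161,34)→(34,161,191)
g: translate: b→25 (≡161 mod 68), so (34,161,191)→(34,25,5)
g: flip: (34,25,5)→(5,-25,34)
g: translate: b→5 (≡-25 mod 10), so (5,-25,34)→(5,5,4)
g: flip: (5,5,4)→(4,-5,5)
g: translate: b→3 (≡-5 mod 8), so (4,-5,5)→(4,3,4)
g: reduced (well bottom): (4,3,4) with a≤c, −a<b≤a
reduced forms (4, 3, 4) vs (4, 3, 4) ⇒ equivalent

yes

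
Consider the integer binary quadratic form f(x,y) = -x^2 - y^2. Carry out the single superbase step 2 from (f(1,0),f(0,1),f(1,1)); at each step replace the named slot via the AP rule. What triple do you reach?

start (-1,-1,-2) = (f(1,0),f(0,1),f(1,1))
replace slot 2: 2·((-1)+(-2)) − (-1) = -5 → (-1,-5,-2)

-1,-5,-2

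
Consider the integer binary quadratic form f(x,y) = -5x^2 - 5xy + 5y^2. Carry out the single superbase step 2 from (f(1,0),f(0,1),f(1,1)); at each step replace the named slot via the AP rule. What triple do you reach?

start (-5,5,-5) = (f(1,0),f(0,1),f(1,1))
replace slot 2: 2·((-5)+(-5)) − 5 = -25 → (-5,-25,-5)

-5,-25,-5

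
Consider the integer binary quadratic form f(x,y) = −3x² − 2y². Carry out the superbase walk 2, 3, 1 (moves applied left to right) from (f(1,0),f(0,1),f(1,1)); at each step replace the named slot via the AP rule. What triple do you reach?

start (-3,-2,-5) = (f(1,0),f(0,1),f(1,1))
replace slot 2: 2·((-3)+(-5)) − (-2) = -14 → (-3,-14,-5)
replace slot 3: 2·((-3)+(-14)) − (-5) = -29 → (-3,-14,-29)
replace slot 1: 2·((-14)+(-29)) − (-3) = -83 → (-83,-14,-29)

-83,-14,-29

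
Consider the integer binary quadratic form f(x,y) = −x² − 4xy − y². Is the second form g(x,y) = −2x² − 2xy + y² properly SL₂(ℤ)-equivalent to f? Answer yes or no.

D₁ = 12, D₂ = 12
river cycle of f (length 2): (-1, 2, 2), (2, 2, -1)
river cycle of g (length 2): (1, 2, -2), (-2, 2, 1)
cycles differ ⇒ inequivalent

no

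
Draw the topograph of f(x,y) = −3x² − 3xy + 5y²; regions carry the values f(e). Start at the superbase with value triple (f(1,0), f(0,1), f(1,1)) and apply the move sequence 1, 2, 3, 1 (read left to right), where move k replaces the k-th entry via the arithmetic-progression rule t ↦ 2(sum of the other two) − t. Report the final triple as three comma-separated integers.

start (-3,5,-1) = (f(1,0),f(0,1),f(1,1))
replace slot 1: 2·(5+(-1)) − (-3) = 11 → (11,5,-1)
replace slot 2: 2·(11+(-1)) − 5 = 15 → (11,15,-1)
replace slot 3: 2·(11+15) − (-1) = 53 → (11,15,53)
replace slot 1: 2·(15+53) − 11 = 125 → (125,15,53)

125,15,53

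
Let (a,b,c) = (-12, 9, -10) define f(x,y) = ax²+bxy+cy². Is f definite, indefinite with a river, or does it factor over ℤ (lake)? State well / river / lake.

D = b²−4ac = 9² − 4·(-12)·(-10) = -399
D < 0 ⇒ definite ⇒ every region one sign ⇒ single well

well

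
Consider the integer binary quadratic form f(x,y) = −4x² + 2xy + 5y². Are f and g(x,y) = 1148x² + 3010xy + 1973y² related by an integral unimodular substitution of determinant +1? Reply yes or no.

D₁ = 84, D₂ = 84
river cycle of f (length 6): (5, 8, -1), (-1, 8, 5), (5, 2, -4), (-4, 6, 3), (3, 6, -4), (-4, 2, 5)
river cycle of g (length 6): (5, 8, -1), (-1, 8, 5), (5, 2, -4), (-4, 6, 3), (3, 6, -4), (-4, 2, 5)
cycles coincide ⇒ equivalent

yes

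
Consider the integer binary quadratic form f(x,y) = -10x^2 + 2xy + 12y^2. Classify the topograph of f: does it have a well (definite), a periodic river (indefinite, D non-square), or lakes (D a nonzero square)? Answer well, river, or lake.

D = b²−4ac = 2² − 4·(-10)·12 = 484
D = 22² is a perfect square ⇒ form factors over ℤ ⇒ lakes

lake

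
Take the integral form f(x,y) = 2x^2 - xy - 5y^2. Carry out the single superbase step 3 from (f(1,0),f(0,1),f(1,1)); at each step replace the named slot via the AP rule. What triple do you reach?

start (2,-5,-4) = (f(1,0),f(0,1),f(1,1))
replace slot 3: 2·(2+(-5)) − (-4) = -2 → (2,-5,-2)

2,-5,-2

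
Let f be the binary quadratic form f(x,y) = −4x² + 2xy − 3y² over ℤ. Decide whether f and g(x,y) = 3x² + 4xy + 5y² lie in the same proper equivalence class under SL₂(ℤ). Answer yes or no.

D₁ = -44, D₂ = -44
f is negative-definite; reduce −f:
−f: flip: (4,-2,3)→(3,2,4)
−f: reduced (well bottom): (3,2,4) with a≤c, −a<b≤a
flip sign back: reduced form of f is (-3,-2,-4)
g: translate: b→-2 (≡4 mod 6), so (3,4,5)→(3,-2,4)
g: reduced (well bottom): (3,-2,4) with a≤c, −a<b≤a
reduced forms (-3, -2, -4) vs (3, -2, 4) ⇒ inequivalent

no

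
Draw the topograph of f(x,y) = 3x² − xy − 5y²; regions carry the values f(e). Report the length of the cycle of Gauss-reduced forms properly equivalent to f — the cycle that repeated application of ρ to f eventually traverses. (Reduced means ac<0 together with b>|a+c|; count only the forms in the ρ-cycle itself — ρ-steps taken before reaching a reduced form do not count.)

D = 61, ⌊√D⌋ = 7
descent: ρ → (-5,1,3)
descent: ρ → (3,5,-3)  [lands on river]
river: ρ → (-3,7,1)
river: ρ → (1,7,-3)
river: ρ → (-3,5,3)
river: ρ → (3,7,-1)
river: ρ → (-1,7,3)
ρ-cycle length = 6 (tail of 2 descent steps not counted)

6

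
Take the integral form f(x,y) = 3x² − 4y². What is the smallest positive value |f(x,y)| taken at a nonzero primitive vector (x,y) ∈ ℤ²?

descent: ρ → (-4,0,3)
descent: ρ → (3,6,-1)  [lands on river]
river: ρ → (-1,6,3)
closes: descent 2, river 2
min |a| on river = 1

1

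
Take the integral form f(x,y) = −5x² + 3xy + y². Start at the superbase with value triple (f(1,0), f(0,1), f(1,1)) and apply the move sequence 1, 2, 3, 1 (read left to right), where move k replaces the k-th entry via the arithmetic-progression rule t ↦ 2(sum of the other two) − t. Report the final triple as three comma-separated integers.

start (-5,1,-1) = (f(1,0),f(0,1),f(1,1))
replace slot 1: 2·(1+(-1)) − (-5) = 5 → (5,1,-1)
replace slot 2: 2·(5+(-1)) − 1 = 7 → (5,7,-1)
replace slot 3: 2·(5+7) − (-1) = 25 → (5,7,25)
replace slot 1: 2·(7+25) − 5 = 59 → (59,7,25)

59,7,25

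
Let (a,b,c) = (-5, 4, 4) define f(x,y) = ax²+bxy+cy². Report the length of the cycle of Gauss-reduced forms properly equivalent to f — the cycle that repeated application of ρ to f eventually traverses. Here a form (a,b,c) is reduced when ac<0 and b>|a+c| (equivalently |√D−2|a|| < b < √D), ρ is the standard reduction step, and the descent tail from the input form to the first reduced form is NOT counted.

D = 96, ⌊√D⌋ = 9
river: ρ → (4,4,-5)
river: ρ → (-5,6,3)
river: ρ → (3,6,-5)
river: ρ → (-5,4,4)
ρ-cycle length = 4 (tail of 0 descent steps not counted)

4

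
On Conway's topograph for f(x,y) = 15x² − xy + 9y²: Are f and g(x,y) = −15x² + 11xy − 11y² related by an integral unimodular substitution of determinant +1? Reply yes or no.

D₁ = -539, D₂ = -539
f: flip: (15,-1,9)→(9,1,15)
f: reduced (well bottom): (9,1,15) with a≤c, −a<b≤a
g is negative-definite; reduce −g:
−g: flip: (15,-11,11)→(11,11,15)
−g: reduced (well bottom): (11,11,15) with a≤c, −a<b≤a
flip sign back: reduced form of g is (-11,-11,-15)
reduced forms (9, 1, 15) vs (-11, -11, -15) ⇒ inequivalent

no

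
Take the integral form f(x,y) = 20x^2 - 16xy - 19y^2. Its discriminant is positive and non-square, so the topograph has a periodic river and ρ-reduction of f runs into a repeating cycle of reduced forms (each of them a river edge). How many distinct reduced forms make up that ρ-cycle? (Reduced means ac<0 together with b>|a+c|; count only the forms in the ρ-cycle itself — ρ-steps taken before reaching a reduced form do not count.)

D = 1776, ⌊√D⌋ = 42
descent: ρ → (-19,16,20)  [lands on river]
river: ρ → (20,24,-15)
river: ρ → (-15,36,8)
river: ρ → (8,28,-31)
river: ρ → (-31,34,5)
river: ρ → (5,36,-24)
river: ρ → (-24,12,17)
river: ρ → (17,22,-19)
ρ-cycle length = 8 (tail of 1 descent step not counted)

8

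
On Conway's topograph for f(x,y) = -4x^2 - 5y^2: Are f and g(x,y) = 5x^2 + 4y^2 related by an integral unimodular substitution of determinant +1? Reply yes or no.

D₁ = -80, D₂ = -80
f is negative-definite; reduce −f:
−f: reduced (well bottom): (4,0,5) with a≤c, −a<b≤a
flip sign back: reduced form of f is (-4,0,-5)
g: flip: (5,0,4)→(4,0,5)
g: reduced (well bottom): (4,0,5) with a≤c, −a<b≤a
reduced forms (-4, 0, -5) vs (4, 0, 5) ⇒ inequivalent

no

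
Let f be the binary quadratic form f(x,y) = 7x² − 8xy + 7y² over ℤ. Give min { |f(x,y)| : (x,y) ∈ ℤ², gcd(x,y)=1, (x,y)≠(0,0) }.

translate: b→6 (≡-8 mod 14), so (7,-8,7)→(7,6,6)
flip: (7,6,6)→(6,-6,7)
translate: b→6 (≡-6 mod 12), so (6,-6,7)→(6,6,7)
reduced (well bottom): (6,6,7) with a≤c, −a<b≤a
well minimum = a = 6

6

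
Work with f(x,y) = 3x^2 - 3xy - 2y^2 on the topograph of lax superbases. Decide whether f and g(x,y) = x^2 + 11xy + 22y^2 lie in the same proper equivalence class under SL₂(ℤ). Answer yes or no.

D₁ = 33, D₂ = 33
river cycle of f (length 4): (-2, 3, 3), (3, 3, -2), (-2, 5, 1), (1, 5, -2)
river cycle of g (length 4): (1, 5, -2), (-2, 3, 3), (3, 3, -2), (-2, 5, 1)
cycles coincide ⇒ equivalent

yes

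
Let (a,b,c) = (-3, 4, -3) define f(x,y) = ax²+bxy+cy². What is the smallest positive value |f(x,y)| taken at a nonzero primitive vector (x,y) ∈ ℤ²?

translate: b→2 (≡-4 mod 6), so (3,-4,3)→(3,2,2)
flip: (3,2,2)→(2,-2,3)
translate: b→2 (≡-2 mod 4), so (2,-2,3)→(2,2,3)
reduced (well bottom): (2,2,3) with a≤c, −a<b≤a
well minimum |f| = |-2| = 2 (negative-definite)

2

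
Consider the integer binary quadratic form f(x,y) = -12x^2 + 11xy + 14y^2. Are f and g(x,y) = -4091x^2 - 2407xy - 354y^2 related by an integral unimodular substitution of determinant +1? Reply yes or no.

D₁ = 793, D₂ = 793
river cycle of f (length 12): (14, 17, -9), (-9, 19, 12), (12, 5, -16), (-16, 27, 1), (1, 27, -16), (-16, 5, 12), (12, 19, -9), (-9, 17, 14), (14, 11, -12), (-12, 13, 13), … (2 more)
river cycle of g (length 12): (-9, 19, 12), (12, 5, -16), (-16, 27, 1), (1, 27, -16), (-16, 5, 12), (12, 19, -9), (-9, 17, 14), (14, 11, -12), (-12, 13, 13), (13, 13, -12), … (2 more)
cycles coincide ⇒ equivalent

yes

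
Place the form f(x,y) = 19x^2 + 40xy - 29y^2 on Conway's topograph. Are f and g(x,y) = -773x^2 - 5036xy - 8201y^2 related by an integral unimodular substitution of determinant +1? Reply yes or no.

D₁ = 3804, D₂ = 3804
river cycle of f (length 18): (-29, 18, 30), (30, 42, -17), (-17, 60, 3), (3, 60, -17), (-17, 42, 30), (30, 18, -29), (-29, 40, 19), (19, 36, -33), (-33, 30, 22), (22, 58, -5), … (8 more)
river cycle of g (length 18): (19, 40, -29), (-29, 18, 30), (30, 42, -17), (-17, 60, 3), (3, 60, -17), (-17, 42, 30), (30, 18, -29), (-29, 40, 19), (19, 36, -33), (-33, 30, 22), … (8 more)
cycles coincide ⇒ equivalent

yes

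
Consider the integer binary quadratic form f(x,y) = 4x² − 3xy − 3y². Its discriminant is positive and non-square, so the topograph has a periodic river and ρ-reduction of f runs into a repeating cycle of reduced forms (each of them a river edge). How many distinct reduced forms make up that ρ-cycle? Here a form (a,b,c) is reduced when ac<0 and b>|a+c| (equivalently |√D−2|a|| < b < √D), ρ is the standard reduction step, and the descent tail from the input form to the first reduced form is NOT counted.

D = 57, ⌊√D⌋ = 7
descent: ρ → (-3,3,4)  [lands on river]
river: ρ → (4,5,-2)
river: ρ → (-2,7,1)
river: ρ → (1,7,-2)
river: ρ → (-2,5,4)
river: ρ → (4,3,-3)
ρ-cycle length = 6 (tail of 1 descent step not counted)

6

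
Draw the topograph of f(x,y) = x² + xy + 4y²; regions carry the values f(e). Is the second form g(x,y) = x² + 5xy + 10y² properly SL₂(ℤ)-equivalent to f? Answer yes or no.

D₁ = -15, D₂ = -15
f: reduced (well bottom): (1,1,4) with a≤c, −a<b≤a
g: translate: b→1 (≡5 mod 2), so (1,5,10)→(1,1,4)
g: reduced (well bottom): (1,1,4) with a≤c, −a<b≤a
reduced forms (1, 1, 4) vs (1, 1, 4) ⇒ equivalent

yes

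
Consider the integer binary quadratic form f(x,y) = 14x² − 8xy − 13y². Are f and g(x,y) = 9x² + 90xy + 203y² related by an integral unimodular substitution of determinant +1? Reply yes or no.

D₁ = 792, D₂ = 792
river cycle of f (length 8): (-13, 8, 14), (14, 20, -7), (-7, 22, 11), (11, 22, -7), (-7, 20, 14), (14, 8, -13), (-13, 18, 9), (9, 18, -13)
river cycle of g (length 8): (9, 18, -13), (-13, 8, 14), (14, 20, -7), (-7, 22, 11), (11, 22, -7), (-7, 20, 14), (14, 8, -13), (-13, 18, 9)
cycles coincide ⇒ equivalent

yes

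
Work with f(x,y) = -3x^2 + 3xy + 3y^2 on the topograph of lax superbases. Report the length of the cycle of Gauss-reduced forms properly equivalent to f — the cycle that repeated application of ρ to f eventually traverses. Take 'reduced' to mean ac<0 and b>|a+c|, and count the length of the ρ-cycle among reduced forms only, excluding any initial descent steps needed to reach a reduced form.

D = 45, ⌊√D⌋ = 6
river: ρ → (3,3,-3)
river: ρ → (-3,3,3)
ρ-cycle length = 2 (tail of 0 descent steps not counted)

2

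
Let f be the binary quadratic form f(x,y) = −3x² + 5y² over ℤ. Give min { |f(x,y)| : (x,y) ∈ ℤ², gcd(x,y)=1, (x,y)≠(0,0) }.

descent: ρ → (5,0,-3)
descent: ρ → (-3,6,2)  [lands on river]
river: ρ → (2,6,-3)
closes: descent 2, river 2
min |a| on river = 2

2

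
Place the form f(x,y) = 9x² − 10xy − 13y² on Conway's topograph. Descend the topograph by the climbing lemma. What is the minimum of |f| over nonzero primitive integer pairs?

descent: ρ → (-13,10,9)  [lands on river]
river: ρ → (9,8,-14)
river: ρ → (-14,20,3)
river: ρ → (3,22,-7)
river: ρ → (-7,20,6)
river: ρ → (6,16,-13)
closes: descent 1, river 6
min |a| on river = 3

3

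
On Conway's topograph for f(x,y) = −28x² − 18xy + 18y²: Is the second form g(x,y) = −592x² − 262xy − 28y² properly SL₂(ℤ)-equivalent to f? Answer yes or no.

D₁ = 2340, D₂ = 2340
river cycle of f (length 12): (18, 18, -28), (-28, 38, 8), (8, 42, -18), (-18, 30, 20), (20, 10, -28), (-28, 46, 2), (2, 46, -28), (-28, 10, 20), (20, 30, -18), (-18, 42, 8), … (2 more)
river cycle of g (length 12): (-28, 38, 8), (8, 42, -18), (-18, 30, 20), (20, 10, -28), (-28, 46, 2), (2, 46, -28), (-28, 10, 20), (20, 30, -18), (-18, 42, 8), (8, 38, -28), … (2 more)
cycles coincide ⇒ equivalent

yes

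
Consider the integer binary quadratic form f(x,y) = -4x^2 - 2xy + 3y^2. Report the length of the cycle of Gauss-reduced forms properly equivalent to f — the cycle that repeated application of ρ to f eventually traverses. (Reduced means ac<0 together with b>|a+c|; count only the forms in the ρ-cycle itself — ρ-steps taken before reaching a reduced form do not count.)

D = 52, ⌊√D⌋ = 7
descent: ρ → (3,2,-4)  [lands on river]
river: ρ → (-4,6,1)
river: ρ → (1,6,-4)
river: ρ → (-4,2,3)
river: ρ → (3,4,-3)
river: ρ → (-3,2,4)
river: ρ → (4,6,-1)
river: ρ → (-1,6,4)
river: ρ → (4,2,-3)
river: ρ → (-3,4,3)
ρ-cycle length = 10 (tail of 1 descent step not counted)

10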